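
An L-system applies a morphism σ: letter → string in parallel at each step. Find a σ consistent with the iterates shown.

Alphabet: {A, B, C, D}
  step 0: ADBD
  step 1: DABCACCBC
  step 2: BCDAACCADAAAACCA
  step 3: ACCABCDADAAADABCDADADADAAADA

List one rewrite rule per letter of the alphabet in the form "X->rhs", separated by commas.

A->DA, B->ACC, C->A, D->BC

  step 2 ⇒ step 3: BCDAACCADAAAACCA ⇒ ACC·A·BC·DA·DA·A·A·DA·BC·DA·DA·DA·DA·A·A·DA
    A ↦ DA
    B ↦ ACC
    C ↦ A
    D ↦ BC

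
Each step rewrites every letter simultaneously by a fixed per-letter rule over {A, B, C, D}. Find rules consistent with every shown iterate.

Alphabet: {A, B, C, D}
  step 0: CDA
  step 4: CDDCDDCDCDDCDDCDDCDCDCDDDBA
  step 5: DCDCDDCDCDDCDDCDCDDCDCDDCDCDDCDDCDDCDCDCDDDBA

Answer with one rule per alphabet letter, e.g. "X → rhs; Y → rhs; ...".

A->BA, B->DD, C->D, D->CD

  step 4 ⇒ step 5: CDDCDDCDCDDCDDCDDCDCDCDDDBA ⇒ D·CD·CD·D·CD·CD·D·CD·D·CD·CD·D·CD·CD·D·CD·CD·D·CD·D·CD·D·CD·CD·CD·DD·BA
    A ↦ BA
    B ↦ DD
    C ↦ D
    D ↦ CD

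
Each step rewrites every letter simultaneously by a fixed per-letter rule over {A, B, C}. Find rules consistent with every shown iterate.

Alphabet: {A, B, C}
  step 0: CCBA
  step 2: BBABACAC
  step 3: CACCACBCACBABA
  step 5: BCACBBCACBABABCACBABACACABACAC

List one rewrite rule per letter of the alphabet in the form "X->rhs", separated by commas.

  step 2 ⇒ step 3: BBABACAC ⇒ CAC·CAC·B·CAC·B·A·B·A
    A ↦ B
    B ↦ CAC
    C ↦ A

A->B, B->CAC, C->A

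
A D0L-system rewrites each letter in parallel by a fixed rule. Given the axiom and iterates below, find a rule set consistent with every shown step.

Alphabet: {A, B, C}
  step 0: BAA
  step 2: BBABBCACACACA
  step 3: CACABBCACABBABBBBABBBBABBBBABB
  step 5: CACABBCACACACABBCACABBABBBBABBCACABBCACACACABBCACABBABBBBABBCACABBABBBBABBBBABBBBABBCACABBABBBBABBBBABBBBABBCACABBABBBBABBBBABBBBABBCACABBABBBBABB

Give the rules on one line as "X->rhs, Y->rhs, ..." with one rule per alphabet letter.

A->BB, B->CA, C->BBA

  step 2 ⇒ step 3: BBABBCACACACA ⇒ CA·CA·BB·CA·CA·BBA·BB·BBA·BB·BBA·BB·BBA·BB
    A ↦ BB
    B ↦ CA
    C ↦ BBA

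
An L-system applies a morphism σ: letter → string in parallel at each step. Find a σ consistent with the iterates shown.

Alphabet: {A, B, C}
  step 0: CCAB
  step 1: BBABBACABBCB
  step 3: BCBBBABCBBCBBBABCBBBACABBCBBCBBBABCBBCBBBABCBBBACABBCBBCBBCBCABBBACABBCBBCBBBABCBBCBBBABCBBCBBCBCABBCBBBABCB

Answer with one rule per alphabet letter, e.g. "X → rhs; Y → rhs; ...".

  step 0 ⇒ step 1: CCAB ⇒ BBA·BBA·CAB·BCB
    A ↦ CAB
    B ↦ BCB
    C ↦ BBA

A->CAB, B->BCB, C->BBA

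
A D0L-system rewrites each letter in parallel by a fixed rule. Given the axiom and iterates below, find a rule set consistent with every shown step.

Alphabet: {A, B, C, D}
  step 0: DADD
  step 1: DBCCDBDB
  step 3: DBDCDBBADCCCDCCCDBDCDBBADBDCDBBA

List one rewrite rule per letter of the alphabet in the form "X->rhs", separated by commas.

  step 0 ⇒ step 1: DADD ⇒ DB·CC·DB·DB
    A ↦ CC
    D ↦ DB
    B ↦ DC  (constrained at step 1)
    C ↦ BA  (constrained at step 1)

A->CC, B->DC, C->BA, D->DB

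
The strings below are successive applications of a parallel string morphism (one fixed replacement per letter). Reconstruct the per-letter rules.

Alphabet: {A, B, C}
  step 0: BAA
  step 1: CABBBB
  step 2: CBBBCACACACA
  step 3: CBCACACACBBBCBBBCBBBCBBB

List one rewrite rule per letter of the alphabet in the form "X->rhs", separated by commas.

  step 2 ⇒ step 3: CBBBCACACACA ⇒ CB·CA·CA·CA·CB·BB·CB·BB·CB·BB·CB·BB
    A ↦ BB
    B ↦ CA
    C ↦ CB

A->BB, B->CA, C->CB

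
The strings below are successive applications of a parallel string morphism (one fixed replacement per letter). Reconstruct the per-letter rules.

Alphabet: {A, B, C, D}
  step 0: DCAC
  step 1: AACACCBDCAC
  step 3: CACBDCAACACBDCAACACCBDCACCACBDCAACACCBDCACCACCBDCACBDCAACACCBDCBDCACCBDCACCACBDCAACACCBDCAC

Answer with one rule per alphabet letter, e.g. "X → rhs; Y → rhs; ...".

A->CBD, B->BDC, C->CAC, D->AA

  step 0 ⇒ step 1: DCAC ⇒ AA·CAC·CBD·CAC
    A ↦ CBD
    C ↦ CAC
    D ↦ AA
    B ↦ BDC  (constrained at step 1)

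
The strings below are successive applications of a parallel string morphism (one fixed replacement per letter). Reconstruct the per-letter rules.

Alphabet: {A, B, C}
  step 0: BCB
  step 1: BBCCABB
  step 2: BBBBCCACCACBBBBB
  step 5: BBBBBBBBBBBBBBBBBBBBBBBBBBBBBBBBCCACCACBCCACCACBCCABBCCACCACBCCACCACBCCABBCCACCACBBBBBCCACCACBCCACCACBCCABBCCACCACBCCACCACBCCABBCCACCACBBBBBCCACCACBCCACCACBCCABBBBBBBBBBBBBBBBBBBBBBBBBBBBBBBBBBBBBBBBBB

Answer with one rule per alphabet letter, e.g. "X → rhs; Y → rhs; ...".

  step 1 ⇒ step 2: BBCCABB ⇒ BB·BB·CCA·CCA·CB·BB·BB
    A ↦ CB
    B ↦ BB
    C ↦ CCA

A->CB, B->BB, C->CCA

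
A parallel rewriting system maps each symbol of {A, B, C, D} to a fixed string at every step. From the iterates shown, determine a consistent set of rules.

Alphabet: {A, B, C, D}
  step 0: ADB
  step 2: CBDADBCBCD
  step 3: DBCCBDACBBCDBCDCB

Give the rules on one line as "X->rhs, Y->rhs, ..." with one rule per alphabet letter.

  step 2 ⇒ step 3: CBDADBCBCD ⇒ D·BC·CB·DA·CB·BC·D·BC·D·CB
    A ↦ DA
    B ↦ BC
    C ↦ D
    D ↦ CB

A->DA, B->BC, C->D, D->CB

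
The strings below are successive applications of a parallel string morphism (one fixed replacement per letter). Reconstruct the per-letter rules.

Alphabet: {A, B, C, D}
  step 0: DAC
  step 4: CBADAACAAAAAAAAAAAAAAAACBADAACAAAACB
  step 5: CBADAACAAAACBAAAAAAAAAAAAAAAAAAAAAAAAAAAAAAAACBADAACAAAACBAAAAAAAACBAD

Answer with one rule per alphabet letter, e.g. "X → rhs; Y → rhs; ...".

  step 4 ⇒ step 5: CBADAACAAAAAAAAAAAAAAAACBADAACAAAACB ⇒ CB·AD·AA·C·AA·AA·CB·AA·AA·AA·AA·AA·AA·AA·AA·AA·AA·AA·AA·AA·AA·AA·AA·CB·AD·AA·C·AA·AA·CB·AA·AA·AA·AA·CB·AD
    A ↦ AA
    B ↦ AD
    C ↦ CB
    D ↦ C

A->AA, B->AD, C->CB, D->C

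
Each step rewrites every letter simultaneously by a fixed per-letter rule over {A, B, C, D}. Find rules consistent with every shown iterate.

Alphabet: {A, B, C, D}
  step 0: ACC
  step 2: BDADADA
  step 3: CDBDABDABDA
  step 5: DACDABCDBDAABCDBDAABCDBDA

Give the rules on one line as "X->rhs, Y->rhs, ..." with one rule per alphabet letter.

  step 2 ⇒ step 3: BDADADA ⇒ CD·B·DA·B·DA·B·DA
    A ↦ DA
    B ↦ CD
    D ↦ B
    C ↦ A  (constrained at step 0)

A->DA, B->CD, C->A, D->B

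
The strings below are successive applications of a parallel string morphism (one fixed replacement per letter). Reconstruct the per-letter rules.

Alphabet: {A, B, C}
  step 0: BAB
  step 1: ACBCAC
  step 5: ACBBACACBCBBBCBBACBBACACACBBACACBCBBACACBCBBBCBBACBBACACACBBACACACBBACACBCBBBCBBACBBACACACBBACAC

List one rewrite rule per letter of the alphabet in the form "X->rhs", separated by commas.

  step 0 ⇒ step 1: BAB ⇒ AC·BC·AC
    A ↦ BC
    B ↦ AC
    C ↦ BB  (constrained at step 1)

A->BC, B->AC, C->BB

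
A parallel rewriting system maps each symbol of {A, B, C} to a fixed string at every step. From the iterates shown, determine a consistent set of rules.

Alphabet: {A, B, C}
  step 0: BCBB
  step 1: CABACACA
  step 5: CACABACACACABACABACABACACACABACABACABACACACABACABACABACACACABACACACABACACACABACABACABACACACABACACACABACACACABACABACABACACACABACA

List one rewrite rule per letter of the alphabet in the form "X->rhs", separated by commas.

  step 0 ⇒ step 1: BCBB ⇒ CA·BA·CA·CA
    B ↦ CA
    C ↦ BA
    A ↦ CA  (constrained at step 1)

A->CA, B->CA, C->BA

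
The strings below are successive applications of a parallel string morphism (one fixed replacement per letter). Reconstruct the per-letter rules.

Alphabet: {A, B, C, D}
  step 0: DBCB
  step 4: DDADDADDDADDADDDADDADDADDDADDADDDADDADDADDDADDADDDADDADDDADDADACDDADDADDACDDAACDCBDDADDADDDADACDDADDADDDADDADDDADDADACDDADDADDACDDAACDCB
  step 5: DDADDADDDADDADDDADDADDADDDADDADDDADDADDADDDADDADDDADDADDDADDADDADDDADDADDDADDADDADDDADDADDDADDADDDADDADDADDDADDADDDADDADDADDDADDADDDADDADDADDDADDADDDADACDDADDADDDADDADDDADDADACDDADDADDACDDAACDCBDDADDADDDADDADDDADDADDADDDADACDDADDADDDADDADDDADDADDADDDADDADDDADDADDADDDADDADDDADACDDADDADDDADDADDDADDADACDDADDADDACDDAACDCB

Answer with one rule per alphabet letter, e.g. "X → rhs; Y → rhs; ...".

A->D, B->DCB, C->AC, D->DDA

  step 4 ⇒ step 5: DDADDADDDADDADDDADDADDADDDADDADDDADDADDADDDADDADDDADDADDDADDADACDDADDADDACDDAACDCBDDADDADDDADACDDADDADDDADDADDDADDADACDDADDADDACDDAACDCB ⇒ DDA·DDA·D·DDA·DDA·D·DDA·DDA·DDA·D·DDA·DDA·D·DDA·DDA·DDA·D·DDA·DDA·D·DDA·DDA·D·DDA·DDA·DDA·D·DDA·DDA·D·DDA·DDA·DDA·D·DDA·DDA·D·DDA·DDA·D·DDA·DDA·DDA·D·DDA·DDA·D·DDA·DDA·DDA·D·DDA·DDA·D·DDA·DDA·DDA·D·DDA·DDA·D·DDA·D·AC·DDA·DDA·D·DDA·DDA·D·DDA·DDA·D·AC·DDA·DDA·D·D·AC·DDA·AC·DCB·DDA·DDA·D·DDA·DDA·D·DDA·DDA·DDA·D·DDA·D·AC·DDA·DDA·D·DDA·DDA·D·DDA·DDA·DDA·D·DDA·DDA·D·DDA·DDA·DDA·D·DDA·DDA·D·DDA·D·AC·DDA·DDA·D·DDA·DDA·D·DDA·DDA·D·AC·DDA·DDA·D·D·AC·DDA·AC·DCB
    A ↦ D
    B ↦ DCB
    C ↦ AC
    D ↦ DDA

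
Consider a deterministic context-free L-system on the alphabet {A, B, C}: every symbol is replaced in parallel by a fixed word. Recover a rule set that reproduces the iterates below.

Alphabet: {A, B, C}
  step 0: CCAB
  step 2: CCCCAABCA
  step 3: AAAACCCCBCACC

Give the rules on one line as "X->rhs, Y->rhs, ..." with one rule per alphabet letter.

A->CC, B->BC, C->A

  step 2 ⇒ step 3: CCCCAABCA ⇒ A·A·A·A·CC·CC·BC·A·CC
    A ↦ CC
    B ↦ BC
    C ↦ A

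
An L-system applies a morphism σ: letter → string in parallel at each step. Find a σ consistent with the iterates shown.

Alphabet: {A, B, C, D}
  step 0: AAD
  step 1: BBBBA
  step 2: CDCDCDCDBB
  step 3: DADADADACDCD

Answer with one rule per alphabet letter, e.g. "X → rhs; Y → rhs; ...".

A->BB, B->CD, C->D, D->A

  step 2 ⇒ step 3: CDCDCDCDBB ⇒ D·A·D·A·D·A·D·A·CD·CD
    B ↦ CD
    C ↦ D
    D ↦ A
  step 0 ⇒ step 1: AAD ⇒ BB·BB·A
    A ↦ BB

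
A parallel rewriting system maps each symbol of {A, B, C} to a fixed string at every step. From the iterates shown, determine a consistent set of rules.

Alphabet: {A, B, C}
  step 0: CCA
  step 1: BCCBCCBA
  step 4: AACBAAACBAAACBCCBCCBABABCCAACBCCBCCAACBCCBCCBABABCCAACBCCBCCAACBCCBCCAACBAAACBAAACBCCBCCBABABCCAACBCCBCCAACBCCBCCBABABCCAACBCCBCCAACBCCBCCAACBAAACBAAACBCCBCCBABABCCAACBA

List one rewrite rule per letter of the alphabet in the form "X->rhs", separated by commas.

A->BA, B->AAC, C->BCC

  step 0 ⇒ step 1: CCA ⇒ BCC·BCC·BA
    A ↦ BA
    C ↦ BCC
    B ↦ AAC  (constrained at step 1)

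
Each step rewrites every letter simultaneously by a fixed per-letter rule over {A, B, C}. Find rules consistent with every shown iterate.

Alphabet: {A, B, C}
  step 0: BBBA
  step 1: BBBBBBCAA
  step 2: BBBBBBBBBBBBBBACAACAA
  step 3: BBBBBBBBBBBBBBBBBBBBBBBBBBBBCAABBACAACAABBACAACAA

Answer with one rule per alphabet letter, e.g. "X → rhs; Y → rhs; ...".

  step 2 ⇒ step 3: BBBBBBBBBBBBBBACAACAA ⇒ BB·BB·BB·BB·BB·BB·BB·BB·BB·BB·BB·BB·BB·BB·CAA·BBA·CAA·CAA·BBA·CAA·CAA
    A ↦ CAA
    B ↦ BB
    C ↦ BBA

A->CAA, B->BB, C->BBA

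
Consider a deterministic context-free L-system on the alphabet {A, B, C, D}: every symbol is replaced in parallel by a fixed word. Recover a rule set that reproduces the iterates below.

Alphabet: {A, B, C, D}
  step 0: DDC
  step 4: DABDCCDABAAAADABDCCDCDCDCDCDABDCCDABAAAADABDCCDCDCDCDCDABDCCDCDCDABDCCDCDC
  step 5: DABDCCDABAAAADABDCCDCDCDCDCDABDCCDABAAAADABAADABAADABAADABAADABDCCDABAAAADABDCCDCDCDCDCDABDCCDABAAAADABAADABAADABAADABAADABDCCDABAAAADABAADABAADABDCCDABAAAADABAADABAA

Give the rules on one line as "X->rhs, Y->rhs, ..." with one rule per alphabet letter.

  step 4 ⇒ step 5: DABDCCDABAAAADABDCCDCDCDCDCDABDCCDABAAAADABDCCDCDCDCDCDABDCCDCDCDABDCCDCDC ⇒ DAB·DC·C·DAB·AA·AA·DAB·DC·C·DC·DC·DC·DC·DAB·DC·C·DAB·AA·AA·DAB·AA·DAB·AA·DAB·AA·DAB·AA·DAB·DC·C·DAB·AA·AA·DAB·DC·C·DC·DC·DC·DC·DAB·DC·C·DAB·AA·AA·DAB·AA·DAB·AA·DAB·AA·DAB·AA·DAB·DC·C·DAB·AA·AA·DAB·AA·DAB·AA·DAB·DC·C·DAB·AA·AA·DAB·AA·DAB·AA
    A ↦ DC
    B ↦ C
    C ↦ AA
    D ↦ DAB

A->DC, B->C, C->AA, D->DAB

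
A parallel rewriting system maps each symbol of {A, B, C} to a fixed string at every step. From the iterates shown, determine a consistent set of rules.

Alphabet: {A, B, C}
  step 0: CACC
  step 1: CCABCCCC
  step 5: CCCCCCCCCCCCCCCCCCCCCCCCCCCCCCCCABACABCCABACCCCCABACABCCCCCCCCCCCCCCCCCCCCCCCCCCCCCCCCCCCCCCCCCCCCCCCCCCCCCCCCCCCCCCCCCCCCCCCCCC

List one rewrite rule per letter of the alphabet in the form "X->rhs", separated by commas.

  step 0 ⇒ step 1: CACC ⇒ CC·AB·CC·CC
    A ↦ AB
    C ↦ CC
    B ↦ AC  (constrained at step 1)

A->AB, B->AC, C->CC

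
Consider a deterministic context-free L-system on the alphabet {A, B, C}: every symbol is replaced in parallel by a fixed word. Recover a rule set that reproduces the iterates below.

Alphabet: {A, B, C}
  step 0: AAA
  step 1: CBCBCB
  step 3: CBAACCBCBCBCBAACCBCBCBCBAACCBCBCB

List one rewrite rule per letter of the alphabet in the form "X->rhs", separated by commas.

A->CB, B->AAC, C->CB

  step 0 ⇒ step 1: AAA ⇒ CB·CB·CB
    A ↦ CB
    B ↦ AAC  (constrained at step 1)
    C ↦ CB  (constrained at step 1)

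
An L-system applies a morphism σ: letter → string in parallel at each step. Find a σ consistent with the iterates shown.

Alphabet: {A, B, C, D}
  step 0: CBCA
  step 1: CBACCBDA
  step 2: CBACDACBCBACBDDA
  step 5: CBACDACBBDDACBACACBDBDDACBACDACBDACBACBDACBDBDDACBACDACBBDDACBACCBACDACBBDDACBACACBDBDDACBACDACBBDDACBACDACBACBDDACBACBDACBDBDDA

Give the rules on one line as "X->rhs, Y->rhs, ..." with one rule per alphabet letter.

A->DA, B->AC, C->CB, D->BD

  step 1 ⇒ step 2: CBACCBDA ⇒ CB·AC·DA·CB·CB·AC·BD·DA
    A ↦ DA
    B ↦ AC
    C ↦ CB
    D ↦ BD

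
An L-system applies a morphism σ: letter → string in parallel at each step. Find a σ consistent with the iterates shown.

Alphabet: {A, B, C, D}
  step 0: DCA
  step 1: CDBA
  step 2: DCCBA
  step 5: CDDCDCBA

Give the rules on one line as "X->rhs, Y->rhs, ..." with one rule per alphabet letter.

A->BA, B->C, C->D, D->C

  step 1 ⇒ step 2: CDBA ⇒ D·C·C·BA
    A ↦ BA
    B ↦ C
    C ↦ D
    D ↦ C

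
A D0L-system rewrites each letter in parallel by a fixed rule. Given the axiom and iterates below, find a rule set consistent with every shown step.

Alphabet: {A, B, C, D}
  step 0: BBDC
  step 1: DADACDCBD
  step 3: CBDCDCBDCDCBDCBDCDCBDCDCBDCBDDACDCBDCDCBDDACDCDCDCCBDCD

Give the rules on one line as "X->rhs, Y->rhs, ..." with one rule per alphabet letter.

  step 0 ⇒ step 1: BBDC ⇒ DA·DA·CD·CBD
    B ↦ DA
    C ↦ CBD
    D ↦ CD
    A ↦ CDC  (constrained at step 1)

A->CDC, B->DA, C->CBD, D->CD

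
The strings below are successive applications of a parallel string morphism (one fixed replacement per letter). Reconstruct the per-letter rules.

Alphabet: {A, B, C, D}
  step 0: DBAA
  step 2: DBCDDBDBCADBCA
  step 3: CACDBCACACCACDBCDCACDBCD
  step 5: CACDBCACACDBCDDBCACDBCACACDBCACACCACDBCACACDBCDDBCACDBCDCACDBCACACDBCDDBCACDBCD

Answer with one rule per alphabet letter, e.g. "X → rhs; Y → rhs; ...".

A->CD, B->C, C->DB, D->CA

  step 2 ⇒ step 3: DBCDDBDBCADBCA ⇒ CA·C·DB·CA·CA·C·CA·C·DB·CD·CA·C·DB·CD
    A ↦ CD
    B ↦ C
    C ↦ DB
    D ↦ CA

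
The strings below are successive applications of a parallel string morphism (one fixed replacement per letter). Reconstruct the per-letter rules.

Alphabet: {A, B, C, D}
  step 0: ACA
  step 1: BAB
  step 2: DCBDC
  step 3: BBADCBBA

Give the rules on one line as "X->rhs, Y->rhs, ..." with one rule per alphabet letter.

A->B, B->DC, C->A, D->BB

  step 2 ⇒ step 3: DCBDC ⇒ BB·A·DC·BB·A
    B ↦ DC
    C ↦ A
    D ↦ BB
  step 0 ⇒ step 1: ACA ⇒ B·A·B
    A ↦ B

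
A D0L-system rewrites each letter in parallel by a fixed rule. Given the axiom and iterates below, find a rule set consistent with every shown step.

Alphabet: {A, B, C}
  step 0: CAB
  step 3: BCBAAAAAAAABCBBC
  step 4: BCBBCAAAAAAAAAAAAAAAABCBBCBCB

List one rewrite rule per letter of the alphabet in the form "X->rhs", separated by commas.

  step 3 ⇒ step 4: BCBAAAAAAAABCBBC ⇒ BC·B·BC·AA·AA·AA·AA·AA·AA·AA·AA·BC·B·BC·BC·B
    A ↦ AA
    B ↦ BC
    C ↦ B

A->AA, B->BC, C->B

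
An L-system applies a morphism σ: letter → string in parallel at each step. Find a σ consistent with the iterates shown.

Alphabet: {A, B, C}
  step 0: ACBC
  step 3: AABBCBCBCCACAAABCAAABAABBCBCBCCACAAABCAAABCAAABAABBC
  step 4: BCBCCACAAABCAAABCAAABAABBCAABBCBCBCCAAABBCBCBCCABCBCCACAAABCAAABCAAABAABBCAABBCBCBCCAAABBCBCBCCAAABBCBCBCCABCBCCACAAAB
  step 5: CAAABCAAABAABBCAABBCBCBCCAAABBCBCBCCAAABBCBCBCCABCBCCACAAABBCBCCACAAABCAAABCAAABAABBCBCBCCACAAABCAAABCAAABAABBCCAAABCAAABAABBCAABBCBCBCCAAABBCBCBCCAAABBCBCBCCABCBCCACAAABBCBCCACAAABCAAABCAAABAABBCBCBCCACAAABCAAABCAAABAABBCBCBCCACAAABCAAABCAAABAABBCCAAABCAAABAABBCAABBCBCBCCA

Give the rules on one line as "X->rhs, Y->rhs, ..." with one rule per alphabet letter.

  step 4 ⇒ step 5: BCBCCACAAABCAAABCAAABAABBCAABBCBCBCCAAABBCBCBCCABCBCCACAAABCAAABCAAABAABBCAABBCBCBCCAAABBCBCBCCAAABBCBCBCCABCBCCACAAAB ⇒ CA·AAB·CA·AAB·AAB·BC·AAB·BC·BC·BC·CA·AAB·BC·BC·BC·CA·AAB·BC·BC·BC·CA·BC·BC·CA·CA·AAB·BC·BC·CA·CA·AAB·CA·AAB·CA·AAB·AAB·BC·BC·BC·CA·CA·AAB·CA·AAB·CA·AAB·AAB·BC·CA·AAB·CA·AAB·AAB·BC·AAB·BC·BC·BC·CA·AAB·BC·BC·BC·CA·AAB·BC·BC·BC·CA·BC·BC·CA·CA·AAB·BC·BC·CA·CA·AAB·CA·AAB·CA·AAB·AAB·BC·BC·BC·CA·CA·AAB·CA·AAB·CA·AAB·AAB·BC·BC·BC·CA·CA·AAB·CA·AAB·CA·AAB·AAB·BC·CA·AAB·CA·AAB·AAB·BC·AAB·BC·BC·BC·CA
    A ↦ BC
    B ↦ CA
    C ↦ AAB

A->BC, B->CA, C->AAB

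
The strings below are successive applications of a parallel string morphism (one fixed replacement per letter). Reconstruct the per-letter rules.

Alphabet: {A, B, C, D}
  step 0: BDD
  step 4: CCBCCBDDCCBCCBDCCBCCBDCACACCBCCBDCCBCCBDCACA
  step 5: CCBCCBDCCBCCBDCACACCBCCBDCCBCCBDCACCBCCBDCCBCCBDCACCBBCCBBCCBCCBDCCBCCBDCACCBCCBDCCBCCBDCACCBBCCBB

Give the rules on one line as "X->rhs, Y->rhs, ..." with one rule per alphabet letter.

  step 4 ⇒ step 5: CCBCCBDDCCBCCBDCCBCCBDCACACCBCCBDCCBCCBDCACA ⇒ CCB·CCB·D·CCB·CCB·D·CA·CA·CCB·CCB·D·CCB·CCB·D·CA·CCB·CCB·D·CCB·CCB·D·CA·CCB·B·CCB·B·CCB·CCB·D·CCB·CCB·D·CA·CCB·CCB·D·CCB·CCB·D·CA·CCB·B·CCB·B
    A ↦ B
    B ↦ D
    C ↦ CCB
    D ↦ CA

A->B, B->D, C->CCB, D->CA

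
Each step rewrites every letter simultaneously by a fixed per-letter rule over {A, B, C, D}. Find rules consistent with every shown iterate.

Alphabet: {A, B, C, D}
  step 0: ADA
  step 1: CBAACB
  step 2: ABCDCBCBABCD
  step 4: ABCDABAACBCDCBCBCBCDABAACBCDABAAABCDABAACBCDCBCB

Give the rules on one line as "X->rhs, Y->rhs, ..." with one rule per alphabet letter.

A->CB, B->CD, C->AB, D->AA

  step 1 ⇒ step 2: CBAACB ⇒ AB·CD·CB·CB·AB·CD
    A ↦ CB
    B ↦ CD
    C ↦ AB
  step 0 ⇒ step 1: ADA ⇒ CB·AA·CB
    D ↦ AA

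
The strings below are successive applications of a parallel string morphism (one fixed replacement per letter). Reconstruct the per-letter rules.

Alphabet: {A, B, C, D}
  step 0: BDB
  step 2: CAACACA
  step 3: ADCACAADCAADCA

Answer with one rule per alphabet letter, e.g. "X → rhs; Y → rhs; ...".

  step 2 ⇒ step 3: CAACACA ⇒ AD·CA·CA·AD·CA·AD·CA
    A ↦ CA
    C ↦ AD
    B ↦ A  (constrained at step 0)
    D ↦ BA  (constrained at step 0)

A->CA, B->A, C->AD, D->BA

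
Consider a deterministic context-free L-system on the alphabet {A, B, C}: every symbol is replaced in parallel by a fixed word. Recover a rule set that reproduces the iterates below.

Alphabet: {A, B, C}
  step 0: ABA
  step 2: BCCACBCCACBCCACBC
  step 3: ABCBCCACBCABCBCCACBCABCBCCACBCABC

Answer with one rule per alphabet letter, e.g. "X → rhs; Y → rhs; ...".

  step 2 ⇒ step 3: BCCACBCCACBCCACBC ⇒ A·BC·BC·CAC·BC·A·BC·BC·CAC·BC·A·BC·BC·CAC·BC·A·BC
    A ↦ CAC
    B ↦ A
    C ↦ BC

A->CAC, B->A, C->BC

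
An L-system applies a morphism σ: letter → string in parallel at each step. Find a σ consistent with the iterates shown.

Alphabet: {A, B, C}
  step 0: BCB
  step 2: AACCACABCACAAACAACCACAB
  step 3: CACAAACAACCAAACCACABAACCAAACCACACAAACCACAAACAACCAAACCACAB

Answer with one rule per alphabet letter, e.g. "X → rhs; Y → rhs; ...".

A->CA, B->CAB, C->AAC

  step 2 ⇒ step 3: AACCACABCACAAACAACCACAB ⇒ CA·CA·AAC·AAC·CA·AAC·CA·CAB·AAC·CA·AAC·CA·CA·CA·AAC·CA·CA·AAC·AAC·CA·AAC·CA·CAB
    A ↦ CA
    B ↦ CAB
    C ↦ AAC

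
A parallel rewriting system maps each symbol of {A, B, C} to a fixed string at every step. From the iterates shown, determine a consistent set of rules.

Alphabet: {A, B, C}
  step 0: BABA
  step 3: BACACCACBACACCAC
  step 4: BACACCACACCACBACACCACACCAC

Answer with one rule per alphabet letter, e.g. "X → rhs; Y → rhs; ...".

A->C, B->BA, C->AC

  step 3 ⇒ step 4: BACACCACBACACCAC ⇒ BA·C·AC·C·AC·AC·C·AC·BA·C·AC·C·AC·AC·C·AC
    A ↦ C
    B ↦ BA
    C ↦ AC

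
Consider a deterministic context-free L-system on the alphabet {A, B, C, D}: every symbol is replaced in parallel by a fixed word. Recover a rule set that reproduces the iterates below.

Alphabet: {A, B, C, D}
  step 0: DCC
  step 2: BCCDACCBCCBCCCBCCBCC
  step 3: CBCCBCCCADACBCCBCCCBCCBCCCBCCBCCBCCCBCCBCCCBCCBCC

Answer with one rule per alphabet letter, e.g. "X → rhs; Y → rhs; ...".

A->DAC, B->C, C->BCC, D->CA

  step 2 ⇒ step 3: BCCDACCBCCBCCCBCCBCC ⇒ C·BCC·BCC·CA·DAC·BCC·BCC·C·BCC·BCC·C·BCC·BCC·BCC·C·BCC·BCC·C·BCC·BCC
    A ↦ DAC
    B ↦ C
    C ↦ BCC
    D ↦ CA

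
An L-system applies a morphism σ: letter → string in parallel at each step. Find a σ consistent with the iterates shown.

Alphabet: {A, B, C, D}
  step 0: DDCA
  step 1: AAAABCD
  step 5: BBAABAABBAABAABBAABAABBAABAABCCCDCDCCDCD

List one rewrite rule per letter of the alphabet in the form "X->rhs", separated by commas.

  step 0 ⇒ step 1: DDCA ⇒ AA·AA·B·CD
    A ↦ CD
    C ↦ B
    D ↦ AA
    B ↦ C  (constrained at step 1)

A->CD, B->C, C->B, D->AA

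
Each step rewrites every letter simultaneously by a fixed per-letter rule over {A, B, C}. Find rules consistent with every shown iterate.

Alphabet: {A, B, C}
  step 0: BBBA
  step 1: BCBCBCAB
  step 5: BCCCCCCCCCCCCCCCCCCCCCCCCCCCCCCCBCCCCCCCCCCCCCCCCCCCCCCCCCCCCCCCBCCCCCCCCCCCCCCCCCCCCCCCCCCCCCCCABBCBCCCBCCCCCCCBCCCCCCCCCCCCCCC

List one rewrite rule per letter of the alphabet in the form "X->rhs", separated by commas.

A->AB, B->BC, C->CC

  step 0 ⇒ step 1: BBBA ⇒ BC·BC·BC·AB
    A ↦ AB
    B ↦ BC
    C ↦ CC  (constrained at step 1)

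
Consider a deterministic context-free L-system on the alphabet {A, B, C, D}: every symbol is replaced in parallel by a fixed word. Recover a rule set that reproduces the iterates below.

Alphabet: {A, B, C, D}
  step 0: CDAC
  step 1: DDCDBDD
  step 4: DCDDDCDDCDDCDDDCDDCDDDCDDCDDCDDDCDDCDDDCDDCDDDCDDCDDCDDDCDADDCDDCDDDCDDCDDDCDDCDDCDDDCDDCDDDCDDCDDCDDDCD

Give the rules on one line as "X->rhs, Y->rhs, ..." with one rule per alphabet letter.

A->BD, B->AD, C->D, D->DCD

  step 0 ⇒ step 1: CDAC ⇒ D·DCD·BD·D
    A ↦ BD
    C ↦ D
    D ↦ DCD
    B ↦ AD  (constrained at step 1)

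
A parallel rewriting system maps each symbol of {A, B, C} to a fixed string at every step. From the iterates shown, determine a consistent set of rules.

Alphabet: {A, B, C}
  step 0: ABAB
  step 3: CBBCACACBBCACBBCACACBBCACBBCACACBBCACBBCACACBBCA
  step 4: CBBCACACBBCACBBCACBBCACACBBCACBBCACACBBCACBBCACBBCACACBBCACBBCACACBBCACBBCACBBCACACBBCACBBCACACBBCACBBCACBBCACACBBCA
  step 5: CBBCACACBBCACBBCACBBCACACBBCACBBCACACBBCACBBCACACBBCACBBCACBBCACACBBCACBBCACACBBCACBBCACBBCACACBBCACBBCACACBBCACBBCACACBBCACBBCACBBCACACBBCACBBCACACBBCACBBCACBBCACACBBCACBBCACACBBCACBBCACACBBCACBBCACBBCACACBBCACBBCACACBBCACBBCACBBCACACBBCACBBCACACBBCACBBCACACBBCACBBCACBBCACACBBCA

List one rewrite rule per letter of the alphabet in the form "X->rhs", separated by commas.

A->CA, B->CA, C->CBB

  step 4 ⇒ step 5: CBBCACACBBCACBBCACBBCACACBBCACBBCACACBBCACBBCACBBCACACBBCACBBCACACBBCACBBCACBBCACACBBCACBBCACACBBCACBBCACBBCACACBBCA ⇒ CBB·CA·CA·CBB·CA·CBB·CA·CBB·CA·CA·CBB·CA·CBB·CA·CA·CBB·CA·CBB·CA·CA·CBB·CA·CBB·CA·CBB·CA·CA·CBB·CA·CBB·CA·CA·CBB·CA·CBB·CA·CBB·CA·CA·CBB·CA·CBB·CA·CA·CBB·CA·CBB·CA·CA·CBB·CA·CBB·CA·CBB·CA·CA·CBB·CA·CBB·CA·CA·CBB·CA·CBB·CA·CBB·CA·CA·CBB·CA·CBB·CA·CA·CBB·CA·CBB·CA·CA·CBB·CA·CBB·CA·CBB·CA·CA·CBB·CA·CBB·CA·CA·CBB·CA·CBB·CA·CBB·CA·CA·CBB·CA·CBB·CA·CA·CBB·CA·CBB·CA·CA·CBB·CA·CBB·CA·CBB·CA·CA·CBB·CA
    A ↦ CA
    B ↦ CA
    C ↦ CBB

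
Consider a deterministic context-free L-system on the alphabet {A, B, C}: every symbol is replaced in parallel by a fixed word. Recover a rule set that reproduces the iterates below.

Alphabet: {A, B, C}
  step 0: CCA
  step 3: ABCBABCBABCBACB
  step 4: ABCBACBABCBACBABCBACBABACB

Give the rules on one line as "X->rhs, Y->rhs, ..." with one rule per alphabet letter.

A->AB, B->CB, C->A

  step 3 ⇒ step 4: ABCBABCBABCBACB ⇒ AB·CB·A·CB·AB·CB·A·CB·AB·CB·A·CB·AB·A·CB
    A ↦ AB
    B ↦ CB
    C ↦ A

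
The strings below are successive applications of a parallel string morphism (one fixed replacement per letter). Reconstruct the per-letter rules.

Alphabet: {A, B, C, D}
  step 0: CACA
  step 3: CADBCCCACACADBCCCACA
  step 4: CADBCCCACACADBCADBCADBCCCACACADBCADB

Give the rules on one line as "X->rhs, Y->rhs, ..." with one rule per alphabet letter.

  step 3 ⇒ step 4: CADBCCCACACADBCCCACA ⇒ CA·DB·C·C·CA·CA·CA·DB·CA·DB·CA·DB·C·C·CA·CA·CA·DB·CA·DB
    A ↦ DB
    B ↦ C
    C ↦ CA
    D ↦ C

A->DB, B->C, C->CA, D->C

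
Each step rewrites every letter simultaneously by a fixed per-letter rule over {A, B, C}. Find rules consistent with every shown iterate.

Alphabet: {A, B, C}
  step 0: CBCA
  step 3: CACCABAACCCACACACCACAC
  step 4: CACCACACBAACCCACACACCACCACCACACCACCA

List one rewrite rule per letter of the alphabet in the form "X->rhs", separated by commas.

A->C, B->BAA, C->CA

  step 3 ⇒ step 4: CACCABAACCCACACACCACAC ⇒ CA·C·CA·CA·C·BAA·C·C·CA·CA·CA·C·CA·C·CA·C·CA·CA·C·CA·C·CA
    A ↦ C
    B ↦ BAA
    C ↦ CA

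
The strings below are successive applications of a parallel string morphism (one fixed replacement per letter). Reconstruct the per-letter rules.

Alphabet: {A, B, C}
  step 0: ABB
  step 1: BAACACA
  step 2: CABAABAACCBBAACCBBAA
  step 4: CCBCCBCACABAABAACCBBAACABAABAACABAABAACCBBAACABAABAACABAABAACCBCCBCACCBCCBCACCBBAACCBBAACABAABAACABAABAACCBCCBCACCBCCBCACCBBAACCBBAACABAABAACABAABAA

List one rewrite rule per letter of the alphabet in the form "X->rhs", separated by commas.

A->BAA, B->CA, C->CCB

  step 1 ⇒ step 2: BAACACA ⇒ CA·BAA·BAA·CCB·BAA·CCB·BAA
    A ↦ BAA
    B ↦ CA
    C ↦ CCB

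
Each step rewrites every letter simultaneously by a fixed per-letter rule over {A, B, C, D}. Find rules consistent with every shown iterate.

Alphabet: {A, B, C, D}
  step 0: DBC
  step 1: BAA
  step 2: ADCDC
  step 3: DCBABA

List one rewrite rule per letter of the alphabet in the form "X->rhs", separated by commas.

A->DC, B->A, C->A, D->B

  step 2 ⇒ step 3: ADCDC ⇒ DC·B·A·B·A
    A ↦ DC
    C ↦ A
    D ↦ B
  step 0 ⇒ step 1: DBC ⇒ B·A·A
    B ↦ A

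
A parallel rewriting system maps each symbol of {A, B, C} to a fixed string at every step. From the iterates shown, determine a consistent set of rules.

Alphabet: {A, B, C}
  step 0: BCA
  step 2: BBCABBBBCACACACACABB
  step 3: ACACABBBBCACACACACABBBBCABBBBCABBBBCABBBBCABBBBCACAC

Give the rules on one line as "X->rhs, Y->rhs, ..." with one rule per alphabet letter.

A->BBC, B->AC, C->ABB

  step 2 ⇒ step 3: BBCABBBBCACACACACABB ⇒ AC·AC·ABB·BBC·AC·AC·AC·AC·ABB·BBC·ABB·BBC·ABB·BBC·ABB·BBC·ABB·BBC·AC·AC
    A ↦ BBC
    B ↦ AC
    C ↦ ABB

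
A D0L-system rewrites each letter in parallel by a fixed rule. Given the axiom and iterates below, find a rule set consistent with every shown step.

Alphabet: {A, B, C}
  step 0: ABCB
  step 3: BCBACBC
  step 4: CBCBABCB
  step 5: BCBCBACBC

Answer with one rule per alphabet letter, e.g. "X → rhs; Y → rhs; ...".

A->BA, B->C, C->B

  step 4 ⇒ step 5: CBCBABCB ⇒ B·C·B·C·BA·C·B·C
    A ↦ BA
    B ↦ C
    C ↦ B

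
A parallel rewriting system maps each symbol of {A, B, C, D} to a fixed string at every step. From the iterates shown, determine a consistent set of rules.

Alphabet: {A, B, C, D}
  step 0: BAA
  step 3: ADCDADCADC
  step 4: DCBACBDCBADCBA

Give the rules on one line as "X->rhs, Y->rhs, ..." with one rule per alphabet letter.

A->D, B->DC, C->A, D->CB

  step 3 ⇒ step 4: ADCDADCADC ⇒ D·CB·A·CB·D·CB·A·D·CB·A
    A ↦ D
    C ↦ A
    D ↦ CB
    B ↦ DC  (constrained at step 0)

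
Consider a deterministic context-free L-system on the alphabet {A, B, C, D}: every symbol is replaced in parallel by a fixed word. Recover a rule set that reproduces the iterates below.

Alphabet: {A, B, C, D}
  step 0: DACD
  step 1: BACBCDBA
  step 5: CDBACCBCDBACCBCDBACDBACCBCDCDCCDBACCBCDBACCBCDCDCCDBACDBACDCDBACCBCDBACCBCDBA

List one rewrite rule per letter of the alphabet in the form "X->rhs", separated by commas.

  step 0 ⇒ step 1: DACD ⇒ BA·CB·CD·BA
    A ↦ CB
    C ↦ CD
    D ↦ BA
    B ↦ C  (constrained at step 1)

A->CB, B->C, C->CD, D->BA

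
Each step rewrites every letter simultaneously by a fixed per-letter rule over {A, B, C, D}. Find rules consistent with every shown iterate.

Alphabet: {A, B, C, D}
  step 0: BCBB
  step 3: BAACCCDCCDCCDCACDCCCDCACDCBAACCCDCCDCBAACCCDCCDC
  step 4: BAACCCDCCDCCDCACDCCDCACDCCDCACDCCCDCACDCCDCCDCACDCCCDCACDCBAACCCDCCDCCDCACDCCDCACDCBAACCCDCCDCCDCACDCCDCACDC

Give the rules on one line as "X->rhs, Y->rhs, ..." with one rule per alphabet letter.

  step 3 ⇒ step 4: BAACCCDCCDCCDCACDCCCDCACDCBAACCCDCCDCBAACCCDCCDC ⇒ BAA·C·C·CDC·CDC·CDC·A·CDC·CDC·A·CDC·CDC·A·CDC·C·CDC·A·CDC·CDC·CDC·A·CDC·C·CDC·A·CDC·BAA·C·C·CDC·CDC·CDC·A·CDC·CDC·A·CDC·BAA·C·C·CDC·CDC·CDC·A·CDC·CDC·A·CDC
    A ↦ C
    B ↦ BAA
    C ↦ CDC
    D ↦ A

A->C, B->BAA, C->CDC, D->A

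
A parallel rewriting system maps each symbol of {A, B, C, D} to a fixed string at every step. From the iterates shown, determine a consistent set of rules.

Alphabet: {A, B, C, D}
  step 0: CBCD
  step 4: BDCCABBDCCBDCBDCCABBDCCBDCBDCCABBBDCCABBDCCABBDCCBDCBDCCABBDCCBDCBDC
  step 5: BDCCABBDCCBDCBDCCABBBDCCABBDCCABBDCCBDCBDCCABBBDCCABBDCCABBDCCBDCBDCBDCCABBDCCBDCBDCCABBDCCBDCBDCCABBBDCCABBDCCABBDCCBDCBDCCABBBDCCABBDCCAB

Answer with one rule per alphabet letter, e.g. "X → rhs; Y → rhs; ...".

A->DCC, B->BDC, C->B, D->CA

  step 4 ⇒ step 5: BDCCABBDCCBDCBDCCABBDCCBDCBDCCABBBDCCABBDCCABBDCCBDCBDCCABBDCCBDCBDC ⇒ BDC·CA·B·B·DCC·BDC·BDC·CA·B·B·BDC·CA·B·BDC·CA·B·B·DCC·BDC·BDC·CA·B·B·BDC·CA·B·BDC·CA·B·B·DCC·BDC·BDC·BDC·CA·B·B·DCC·BDC·BDC·CA·B·B·DCC·BDC·BDC·CA·B·B·BDC·CA·B·BDC·CA·B·B·DCC·BDC·BDC·CA·B·B·BDC·CA·B·BDC·CA·B
    A ↦ DCC
    B ↦ BDC
    C ↦ B
    D ↦ CA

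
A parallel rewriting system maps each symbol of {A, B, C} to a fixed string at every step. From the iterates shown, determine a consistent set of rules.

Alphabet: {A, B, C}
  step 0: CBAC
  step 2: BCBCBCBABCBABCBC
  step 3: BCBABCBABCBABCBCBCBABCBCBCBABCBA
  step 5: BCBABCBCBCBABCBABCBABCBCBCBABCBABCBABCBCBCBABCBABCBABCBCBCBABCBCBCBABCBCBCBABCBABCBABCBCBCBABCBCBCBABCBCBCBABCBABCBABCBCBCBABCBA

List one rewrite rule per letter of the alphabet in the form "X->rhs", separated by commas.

  step 2 ⇒ step 3: BCBCBCBABCBABCBC ⇒ BC·BA·BC·BA·BC·BA·BC·BC·BC·BA·BC·BC·BC·BA·BC·BA
    A ↦ BC
    B ↦ BC
    C ↦ BA

A->BC, B->BC, C->BA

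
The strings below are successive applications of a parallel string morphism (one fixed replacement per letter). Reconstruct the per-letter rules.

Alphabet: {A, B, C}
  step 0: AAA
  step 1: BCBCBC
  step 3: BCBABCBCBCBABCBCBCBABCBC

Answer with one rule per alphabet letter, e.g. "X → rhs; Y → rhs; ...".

A->BC, B->BC, C->BA

  step 0 ⇒ step 1: AAA ⇒ BC·BC·BC
    A ↦ BC
    B ↦ BC  (constrained at step 1)
    C ↦ BA  (constrained at step 1)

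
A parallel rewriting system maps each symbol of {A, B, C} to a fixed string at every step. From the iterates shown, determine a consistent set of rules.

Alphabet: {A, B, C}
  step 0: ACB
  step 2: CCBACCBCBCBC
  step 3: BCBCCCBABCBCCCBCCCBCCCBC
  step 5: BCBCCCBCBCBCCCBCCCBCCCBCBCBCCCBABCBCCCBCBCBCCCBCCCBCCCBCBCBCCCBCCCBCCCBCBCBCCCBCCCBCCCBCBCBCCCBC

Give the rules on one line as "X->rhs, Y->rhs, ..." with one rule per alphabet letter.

A->BA, B->CC, C->BC

  step 2 ⇒ step 3: CCBACCBCBCBC ⇒ BC·BC·CC·BA·BC·BC·CC·BC·CC·BC·CC·BC
    A ↦ BA
    B ↦ CC
    C ↦ BC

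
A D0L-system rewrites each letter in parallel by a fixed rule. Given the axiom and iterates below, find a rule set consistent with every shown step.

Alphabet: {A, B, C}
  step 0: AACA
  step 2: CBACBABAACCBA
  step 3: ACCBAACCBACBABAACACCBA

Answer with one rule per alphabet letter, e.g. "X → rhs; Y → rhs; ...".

A->BA, B->C, C->AC

  step 2 ⇒ step 3: CBACBABAACCBA ⇒ AC·C·BA·AC·C·BA·C·BA·BA·AC·AC·C·BA
    A ↦ BA
    B ↦ C
    C ↦ AC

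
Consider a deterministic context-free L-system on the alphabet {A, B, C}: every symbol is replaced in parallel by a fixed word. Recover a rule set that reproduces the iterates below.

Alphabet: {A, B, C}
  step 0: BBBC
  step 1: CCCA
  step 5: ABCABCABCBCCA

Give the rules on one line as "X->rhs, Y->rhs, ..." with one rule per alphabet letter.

A->BC, B->C, C->A

  step 0 ⇒ step 1: BBBC ⇒ C·C·C·A
    B ↦ C
    C ↦ A
    A ↦ BC  (constrained at step 1)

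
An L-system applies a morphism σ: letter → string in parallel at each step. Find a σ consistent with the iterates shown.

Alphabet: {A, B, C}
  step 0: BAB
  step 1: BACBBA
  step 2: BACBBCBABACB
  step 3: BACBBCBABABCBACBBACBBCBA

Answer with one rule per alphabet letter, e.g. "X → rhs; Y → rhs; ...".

  step 2 ⇒ step 3: BACBBCBABACB ⇒ BA·CB·BC·BA·BA·BC·BA·CB·BA·CB·BC·BA
    A ↦ CB
    B ↦ BA
    C ↦ BC

A->CB, B->BA, C->BC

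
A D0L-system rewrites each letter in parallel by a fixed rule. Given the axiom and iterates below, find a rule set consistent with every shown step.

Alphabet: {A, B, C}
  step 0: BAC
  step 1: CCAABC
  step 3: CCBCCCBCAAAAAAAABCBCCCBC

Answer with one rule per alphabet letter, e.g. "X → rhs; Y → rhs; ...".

A->AA, B->CC, C->BC

  step 0 ⇒ step 1: BAC ⇒ CC·AA·BC
    A ↦ AA
    B ↦ CC
    C ↦ BC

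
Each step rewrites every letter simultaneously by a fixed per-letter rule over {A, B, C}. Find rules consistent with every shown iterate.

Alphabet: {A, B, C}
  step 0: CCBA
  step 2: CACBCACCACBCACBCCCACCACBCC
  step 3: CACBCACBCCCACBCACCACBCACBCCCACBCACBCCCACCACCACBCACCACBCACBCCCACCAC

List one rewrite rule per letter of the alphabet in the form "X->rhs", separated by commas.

  step 2 ⇒ step 3: CACBCACCACBCACBCCCACCACBCC ⇒ CAC·B·CAC·BCC·CAC·B·CAC·CAC·B·CAC·BCC·CAC·B·CAC·BCC·CAC·CAC·CAC·B·CAC·CAC·B·CAC·BCC·CAC·CAC
    A ↦ B
    B ↦ BCC
    C ↦ CAC

A->B, B->BCC, C->CAC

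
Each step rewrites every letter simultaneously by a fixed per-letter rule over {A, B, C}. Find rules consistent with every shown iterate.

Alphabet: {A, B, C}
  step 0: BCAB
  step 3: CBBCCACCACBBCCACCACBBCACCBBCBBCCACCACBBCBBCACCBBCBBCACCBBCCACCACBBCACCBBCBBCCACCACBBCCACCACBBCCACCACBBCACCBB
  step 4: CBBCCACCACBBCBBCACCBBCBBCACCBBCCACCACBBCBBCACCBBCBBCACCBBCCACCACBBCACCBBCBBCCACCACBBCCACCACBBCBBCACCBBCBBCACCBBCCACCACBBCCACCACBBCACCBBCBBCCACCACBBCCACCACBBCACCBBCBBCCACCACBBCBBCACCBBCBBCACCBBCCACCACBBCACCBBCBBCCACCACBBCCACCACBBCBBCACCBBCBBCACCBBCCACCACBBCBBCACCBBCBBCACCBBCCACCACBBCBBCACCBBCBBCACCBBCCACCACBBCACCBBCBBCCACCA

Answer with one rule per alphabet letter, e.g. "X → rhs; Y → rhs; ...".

  step 3 ⇒ step 4: CBBCCACCACBBCCACCACBBCACCBBCBBCCACCACBBCBBCACCBBCBBCACCBBCCACCACBBCACCBBCBBCCACCACBBCCACCACBBCCACCACBBCACCBB ⇒ CBB·CCA·CCA·CBB·CBB·CAC·CBB·CBB·CAC·CBB·CCA·CCA·CBB·CBB·CAC·CBB·CBB·CAC·CBB·CCA·CCA·CBB·CAC·CBB·CBB·CCA·CCA·CBB·CCA·CCA·CBB·CBB·CAC·CBB·CBB·CAC·CBB·CCA·CCA·CBB·CCA·CCA·CBB·CAC·CBB·CBB·CCA·CCA·CBB·CCA·CCA·CBB·CAC·CBB·CBB·CCA·CCA·CBB·CBB·CAC·CBB·CBB·CAC·CBB·CCA·CCA·CBB·CAC·CBB·CBB·CCA·CCA·CBB·CCA·CCA·CBB·CBB·CAC·CBB·CBB·CAC·CBB·CCA·CCA·CBB·CBB·CAC·CBB·CBB·CAC·CBB·CCA·CCA·CBB·CBB·CAC·CBB·CBB·CAC·CBB·CCA·CCA·CBB·CAC·CBB·CBB·CCA·CCA
    A ↦ CAC
    B ↦ CCA
    C ↦ CBB

A->CAC, B->CCA, C->CBB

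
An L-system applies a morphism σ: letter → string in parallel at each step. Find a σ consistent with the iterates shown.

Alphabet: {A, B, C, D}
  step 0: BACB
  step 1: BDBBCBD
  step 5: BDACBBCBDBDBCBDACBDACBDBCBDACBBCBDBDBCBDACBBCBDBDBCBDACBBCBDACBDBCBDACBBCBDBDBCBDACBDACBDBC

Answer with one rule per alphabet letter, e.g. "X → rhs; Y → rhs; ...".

A->B, B->BD, C->BC, D->AC

  step 0 ⇒ step 1: BACB ⇒ BD·B·BC·BD
    A ↦ B
    B ↦ BD
    C ↦ BC
    D ↦ AC  (constrained at step 1)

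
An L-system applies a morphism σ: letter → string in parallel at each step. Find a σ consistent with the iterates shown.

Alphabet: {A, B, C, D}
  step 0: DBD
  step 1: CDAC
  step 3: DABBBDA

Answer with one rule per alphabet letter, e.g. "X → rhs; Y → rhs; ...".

  step 0 ⇒ step 1: DBD ⇒ C·DA·C
    B ↦ DA
    D ↦ C
    A ↦ CC  (constrained at step 1)
    C ↦ B  (constrained at step 1)

A->CC, B->DA, C->B, D->C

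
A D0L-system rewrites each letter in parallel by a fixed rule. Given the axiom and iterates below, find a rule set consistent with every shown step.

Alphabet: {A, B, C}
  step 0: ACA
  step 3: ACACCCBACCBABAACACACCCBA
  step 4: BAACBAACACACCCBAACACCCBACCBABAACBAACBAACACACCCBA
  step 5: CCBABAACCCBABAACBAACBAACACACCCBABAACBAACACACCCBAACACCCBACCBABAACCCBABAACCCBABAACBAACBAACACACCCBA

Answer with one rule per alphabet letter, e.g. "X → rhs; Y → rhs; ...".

A->BA, B->CC, C->AC

  step 4 ⇒ step 5: BAACBAACACACCCBAACACCCBACCBABAACBAACBAACACACCCBA ⇒ CC·BA·BA·AC·CC·BA·BA·AC·BA·AC·BA·AC·AC·AC·CC·BA·BA·AC·BA·AC·AC·AC·CC·BA·AC·AC·CC·BA·CC·BA·BA·AC·CC·BA·BA·AC·CC·BA·BA·AC·BA·AC·BA·AC·AC·AC·CC·BA
    A ↦ BA
    B ↦ CC
    C ↦ AC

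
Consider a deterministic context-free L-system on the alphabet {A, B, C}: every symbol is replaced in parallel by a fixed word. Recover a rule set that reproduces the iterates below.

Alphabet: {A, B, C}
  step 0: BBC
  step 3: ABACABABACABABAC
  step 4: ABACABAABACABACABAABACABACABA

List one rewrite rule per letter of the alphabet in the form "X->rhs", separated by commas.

  step 3 ⇒ step 4: ABACABABACABABAC ⇒ AB·AC·AB·A·AB·AC·AB·AC·AB·A·AB·AC·AB·AC·AB·A
    A ↦ AB
    B ↦ AC
    C ↦ A

A->AB, B->AC, C->A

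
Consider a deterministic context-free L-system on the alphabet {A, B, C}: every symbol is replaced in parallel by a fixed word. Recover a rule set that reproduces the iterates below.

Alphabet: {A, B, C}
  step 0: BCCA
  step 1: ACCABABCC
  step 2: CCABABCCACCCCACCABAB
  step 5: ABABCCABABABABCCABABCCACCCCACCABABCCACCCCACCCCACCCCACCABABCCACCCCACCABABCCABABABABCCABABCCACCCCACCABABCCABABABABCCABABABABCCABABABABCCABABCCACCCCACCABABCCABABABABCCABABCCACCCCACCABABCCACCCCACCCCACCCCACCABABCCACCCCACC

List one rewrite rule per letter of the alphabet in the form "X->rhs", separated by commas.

  step 1 ⇒ step 2: ACCABABCC ⇒ CC·AB·AB·CC·ACC·CC·ACC·AB·AB
    A ↦ CC
    B ↦ ACC
    C ↦ AB

A->CC, B->ACC, C->AB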